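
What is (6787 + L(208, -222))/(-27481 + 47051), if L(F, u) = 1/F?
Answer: 1411697/4070560 ≈ 0.34681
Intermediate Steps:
(6787 + L(208, -222))/(-27481 + 47051) = (6787 + 1/208)/(-27481 + 47051) = (6787 + 1/208)/19570 = (1411697/208)*(1/19570) = 1411697/4070560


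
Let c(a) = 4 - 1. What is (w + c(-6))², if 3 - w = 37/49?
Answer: 66049/2401 ≈ 27.509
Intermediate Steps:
c(a) = 3
w = 110/49 (w = 3 - 37/49 = 110/49 ≈ 2.2449)
(w + c(-6))² = (110/49 + 3)² = (257/49)² = 66049/2401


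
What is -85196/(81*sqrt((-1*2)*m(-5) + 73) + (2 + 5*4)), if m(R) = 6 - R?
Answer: 1874312/334127 - 6900876*sqrt(51)/334127 ≈ -141.89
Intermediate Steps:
-85196/(81*sqrt((-1*2)*m(-5) + 73) + (2 + 5*4)) = -85196/(81*sqrt((-1*2)*(6 - 1*(-5)) + 73) + (2 + 5*4)) = -85196/(81*sqrt(-2*(6 + 5) + 73) + (2 + 20)) = -85196/(81*sqrt(-2*11 + 73) + 22) = -85196/(81*sqrt(-22 + 73) + 22) = -85196/(81*sqrt(51) + 22) = -85196/(22 + 81*sqrt(51))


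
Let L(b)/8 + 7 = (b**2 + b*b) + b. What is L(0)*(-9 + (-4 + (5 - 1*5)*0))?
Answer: 728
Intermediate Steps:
L(b) = -56 + 8*b + 16*b**2 (L(b) = -56 + 8*((b**2 + b*b) + b) = -56 + 8*((b**2 + b**2) + b) = -56 + 8*(2*b**2 + b) = -56 + 8*(b + 2*b**2) = -56 + (8*b + 16*b**2) = -56 + 8*b + 16*b**2)
L(0)*(-9 + (-4 + (5 - 1*5)*0)) = (-56 + 8*0 + 16*0**2)*(-9 + (-4 + (5 - 1*5)*0)) = (-56 + 0 + 16*0)*(-9 + (-4 + (5 - 5)*0)) = (-56 + 0 + 0)*(-9 + (-4 + 0*0)) = -56*(-9 + (-4 + 0)) = -56*(-9 - 4) = -56*(-13) = 728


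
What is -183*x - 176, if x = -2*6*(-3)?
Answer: -6764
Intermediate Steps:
x = 36 (x = -12*(-3) = 36)
-183*x - 176 = -183*36 - 176 = -6588 - 176 = -6764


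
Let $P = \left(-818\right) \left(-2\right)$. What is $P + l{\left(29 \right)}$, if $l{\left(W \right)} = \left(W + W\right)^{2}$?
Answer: $5000$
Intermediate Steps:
$l{\left(W \right)} = 4 W^{2}$ ($l{\left(W \right)} = \left(2 W\right)^{2} = 4 W^{2}$)
$P = 1636$
$P + l{\left(29 \right)} = 1636 + 4 \cdot 29^{2} = 1636 + 4 \cdot 841 = 1636 + 3364 = 5000$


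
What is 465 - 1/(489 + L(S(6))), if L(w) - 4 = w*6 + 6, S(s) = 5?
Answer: 245984/529 ≈ 465.00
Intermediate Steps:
L(w) = 10 + 6*w (L(w) = 4 + (w*6 + 6) = 4 + (6*w + 6) = 4 + (6 + 6*w) = 10 + 6*w)
465 - 1/(489 + L(S(6))) = 465 - 1/(489 + (10 + 6*5)) = 465 - 1/(489 + (10 + 30)) = 465 - 1/(489 + 40) = 465 - 1/529 = 245984/529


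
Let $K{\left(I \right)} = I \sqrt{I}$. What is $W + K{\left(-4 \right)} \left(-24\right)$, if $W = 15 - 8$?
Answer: $7 + 192 i \approx 7.0 + 192.0 i$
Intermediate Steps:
$K{\left(I \right)} = I^{\frac{3}{2}}$
$W = 7$
$W + K{\left(-4 \right)} \left(-24\right) = 7 + \left(-4\right)^{\frac{3}{2}} \left(-24\right) = 7 + - 8 i \left(-24\right) = 7 + 192 i$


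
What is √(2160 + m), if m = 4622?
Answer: √6782 ≈ 82.353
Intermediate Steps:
√(2160 + m) = √(2160 + 4622) = √6782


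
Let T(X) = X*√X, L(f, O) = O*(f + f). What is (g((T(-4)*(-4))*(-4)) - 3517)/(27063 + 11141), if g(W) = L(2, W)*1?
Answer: -3517/38204 - 128*I/9551 ≈ -0.092058 - 0.013402*I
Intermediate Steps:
L(f, O) = 2*O*f (L(f, O) = O*(2*f) = 2*O*f)
T(X) = X^(3/2)
g(W) = 4*W (g(W) = (2*W*2)*1 = (4*W)*1 = 4*W)
(g((T(-4)*(-4))*(-4)) - 3517)/(27063 + 11141) = (4*(((-4)^(3/2)*(-4))*(-4)) - 3517)/(27063 + 11141) = (4*((-8*I*(-4))*(-4)) - 3517)/38204 = (4*((32*I)*(-4)) - 3517)*(1/38204) = (4*(-128*I) - 3517)*(1/38204) = (-512*I - 3517)*(1/38204) = (-3517 - 512*I)*(1/38204) = -3517/38204 - 128*I/9551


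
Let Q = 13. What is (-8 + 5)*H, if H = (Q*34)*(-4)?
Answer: 5304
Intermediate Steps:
H = -1768 (H = (13*34)*(-4) = 442*(-4) = -1768)
(-8 + 5)*H = (-8 + 5)*(-1768) = -3*(-1768) = 5304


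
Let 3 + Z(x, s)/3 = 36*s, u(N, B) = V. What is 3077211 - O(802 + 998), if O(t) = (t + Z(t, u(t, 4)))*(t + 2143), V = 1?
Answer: -4410546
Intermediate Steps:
u(N, B) = 1
Z(x, s) = -9 + 108*s (Z(x, s) = -9 + 3*(36*s) = -9 + 108*s)
O(t) = (99 + t)*(2143 + t) (O(t) = (t + (-9 + 108*1))*(t + 2143) = (t + (-9 + 108))*(2143 + t) = (t + 99)*(2143 + t) = (99 + t)*(2143 + t))
3077211 - O(802 + 998) = 3077211 - (212157 + (802 + 998)² + 2242*(802 + 998)) = 3077211 - (212157 + 1800² + 2242*1800) = 3077211 - (212157 + 3240000 + 4035600) = 3077211 - 1*7487757 = 3077211 - 7487757 = -4410546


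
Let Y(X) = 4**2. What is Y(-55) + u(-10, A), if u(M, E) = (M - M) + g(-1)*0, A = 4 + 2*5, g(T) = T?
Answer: 16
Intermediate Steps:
A = 14 (A = 4 + 10 = 14)
u(M, E) = 0 (u(M, E) = (M - M) - 1*0 = 0 + 0 = 0)
Y(X) = 16
Y(-55) + u(-10, A) = 16 + 0 = 16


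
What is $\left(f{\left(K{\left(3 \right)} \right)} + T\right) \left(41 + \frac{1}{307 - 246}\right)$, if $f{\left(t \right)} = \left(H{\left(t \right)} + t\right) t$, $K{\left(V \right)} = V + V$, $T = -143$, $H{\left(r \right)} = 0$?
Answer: $- \frac{267714}{61} \approx -4388.8$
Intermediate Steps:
$K{\left(V \right)} = 2 V$
$f{\left(t \right)} = t^{2}$ ($f{\left(t \right)} = \left(0 + t\right) t = t t = t^{2}$)
$\left(f{\left(K{\left(3 \right)} \right)} + T\right) \left(41 + \frac{1}{307 - 246}\right) = \left(\left(2 \cdot 3\right)^{2} - 143\right) \left(41 + \frac{1}{307 - 246}\right) = \left(6^{2} - 143\right) \left(41 + \frac{1}{61}\right) = \left(36 - 143\right) \left(41 + \frac{1}{61}\right) = \left(-107\right) \frac{2502}{61} = - \frac{267714}{61}$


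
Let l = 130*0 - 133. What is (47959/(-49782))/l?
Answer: 47959/6621006 ≈ 0.0072435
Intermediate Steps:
l = -133 (l = 0 - 133 = -133)
(47959/(-49782))/l = (47959/(-49782))/(-133) = (47959*(-1/49782))*(-1/133) = -47959/49782*(-1/133) = 47959/6621006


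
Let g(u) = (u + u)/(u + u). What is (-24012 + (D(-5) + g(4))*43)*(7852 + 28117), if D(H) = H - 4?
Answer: -876060964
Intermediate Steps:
g(u) = 1 (g(u) = (2*u)/((2*u)) = (2*u)*(1/(2*u)) = 1)
D(H) = -4 + H
(-24012 + (D(-5) + g(4))*43)*(7852 + 28117) = (-24012 + ((-4 - 5) + 1)*43)*(7852 + 28117) = (-24012 + (-9 + 1)*43)*35969 = (-24012 - 8*43)*35969 = (-24012 - 344)*35969 = -24356*35969 = -876060964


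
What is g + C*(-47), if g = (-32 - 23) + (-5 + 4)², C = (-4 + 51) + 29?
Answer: -3626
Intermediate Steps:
C = 76 (C = 47 + 29 = 76)
g = -54 (g = -55 + (-1)² = -55 + 1 = -54)
g + C*(-47) = -54 + 76*(-47) = -54 - 3572 = -3626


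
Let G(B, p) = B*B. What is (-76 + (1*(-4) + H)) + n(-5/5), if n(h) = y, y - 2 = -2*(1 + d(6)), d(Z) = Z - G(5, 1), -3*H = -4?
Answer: -122/3 ≈ -40.667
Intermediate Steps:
H = 4/3 (H = -⅓*(-4) = 4/3 ≈ 1.3333)
G(B, p) = B²
d(Z) = -25 + Z (d(Z) = Z - 1*5² = Z - 1*25 = Z - 25 = -25 + Z)
y = 38 (y = 2 - 2*(1 + (-25 + 6)) = 2 - 2*(1 - 19) = 2 - 2*(-18) = 2 + 36 = 38)
n(h) = 38
(-76 + (1*(-4) + H)) + n(-5/5) = (-76 + (1*(-4) + 4/3)) + 38 = (-76 + (-4 + 4/3)) + 38 = (-76 - 8/3) + 38 = -236/3 + 38 = -122/3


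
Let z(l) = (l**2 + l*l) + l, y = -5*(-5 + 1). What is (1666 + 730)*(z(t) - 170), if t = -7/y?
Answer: -20378579/50 ≈ -4.0757e+5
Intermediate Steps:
y = 20 (y = -5*(-4) = 20)
t = -7/20 ≈ -0.35000
z(l) = l + 2*l**2 (z(l) = (l**2 + l**2) + l = 2*l**2 + l = l + 2*l**2)
(1666 + 730)*(z(t) - 170) = (1666 + 730)*(-7*(1 + 2*(-7/20))/20 - 170) = 2396*(-7*(1 - 7/10)/20 - 170) = 2396*(-7/20*3/10 - 170) = 2396*(-21/200 - 170) = 2396*(-34021/200) = -20378579/50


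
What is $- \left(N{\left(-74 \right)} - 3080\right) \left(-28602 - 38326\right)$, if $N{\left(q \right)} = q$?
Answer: $-211090912$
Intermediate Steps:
$- \left(N{\left(-74 \right)} - 3080\right) \left(-28602 - 38326\right) = - \left(-74 - 3080\right) \left(-28602 - 38326\right) = - \left(-74 - 3080\right) \left(-66928\right) = - \left(-3154\right) \left(-66928\right) = \left(-1\right) 211090912 = -211090912$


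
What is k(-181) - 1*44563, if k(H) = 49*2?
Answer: -44465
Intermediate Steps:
k(H) = 98
k(-181) - 1*44563 = 98 - 1*44563 = 98 - 44563 = -44465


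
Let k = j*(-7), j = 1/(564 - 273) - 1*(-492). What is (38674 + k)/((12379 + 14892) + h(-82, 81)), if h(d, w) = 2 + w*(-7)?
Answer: 10251923/7771446 ≈ 1.3192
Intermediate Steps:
j = 143173/291 (j = 1/291 + 492 = 143173/291 ≈ 492.00)
k = -1002211/291 (k = (143173/291)*(-7) = -1002211/291 ≈ -3444.0)
h(d, w) = 2 - 7*w
(38674 + k)/((12379 + 14892) + h(-82, 81)) = (38674 - 1002211/291)/((12379 + 14892) + (2 - 7*81)) = 10251923/(291*(27271 + (2 - 567))) = 10251923/(291*(27271 - 565)) = (10251923/291)/26706 = (10251923/291)*(1/26706) = 10251923/7771446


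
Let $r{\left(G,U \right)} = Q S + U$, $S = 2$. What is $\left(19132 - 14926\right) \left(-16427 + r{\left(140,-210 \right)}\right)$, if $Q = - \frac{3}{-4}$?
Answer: $-69968913$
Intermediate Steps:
$Q = \frac{3}{4}$ ($Q = \left(-3\right) \left(- \frac{1}{4}\right) = \frac{3}{4} \approx 0.75$)
$r{\left(G,U \right)} = \frac{3}{2} + U$ ($r{\left(G,U \right)} = \frac{3}{4} \cdot 2 + U = \frac{3}{2} + U$)
$\left(19132 - 14926\right) \left(-16427 + r{\left(140,-210 \right)}\right) = \left(19132 - 14926\right) \left(-16427 + \left(\frac{3}{2} - 210\right)\right) = 4206 \left(-16427 - \frac{417}{2}\right) = 4206 \left(- \frac{33271}{2}\right) = -69968913$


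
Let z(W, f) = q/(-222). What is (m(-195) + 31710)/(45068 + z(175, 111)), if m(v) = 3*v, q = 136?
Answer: 690975/1000496 ≈ 0.69063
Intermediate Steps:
z(W, f) = -68/111 (z(W, f) = 136/(-222) = 136*(-1/222) = -68/111)
(m(-195) + 31710)/(45068 + z(175, 111)) = (3*(-195) + 31710)/(45068 - 68/111) = (-585 + 31710)/(5002480/111) = 31125*(111/5002480) = 690975/1000496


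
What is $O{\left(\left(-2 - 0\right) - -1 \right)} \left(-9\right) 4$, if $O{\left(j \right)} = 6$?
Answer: $-216$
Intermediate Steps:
$O{\left(\left(-2 - 0\right) - -1 \right)} \left(-9\right) 4 = 6 \left(-9\right) 4 = \left(-54\right) 4 = -216$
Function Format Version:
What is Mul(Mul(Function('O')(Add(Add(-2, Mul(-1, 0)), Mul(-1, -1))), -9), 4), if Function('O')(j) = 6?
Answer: -216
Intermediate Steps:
Mul(Mul(Function('O')(Add(Add(-2, Mul(-1, 0)), Mul(-1, -1))), -9), 4) = Mul(Mul(6, -9), 4) = Mul(-54, 4) = -216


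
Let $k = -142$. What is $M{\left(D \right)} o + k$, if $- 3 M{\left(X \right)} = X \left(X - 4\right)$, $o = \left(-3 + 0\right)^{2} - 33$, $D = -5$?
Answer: $218$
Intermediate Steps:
$o = -24$ ($o = \left(-3\right)^{2} - 33 = 9 - 33 = -24$)
$M{\left(X \right)} = - \frac{X \left(-4 + X\right)}{3}$ ($M{\left(X \right)} = - \frac{X \left(X - 4\right)}{3} = - \frac{X \left(-4 + X\right)}{3}$)
$M{\left(D \right)} o + k = \frac{1}{3} \left(-5\right) \left(4 - -5\right) \left(-24\right) - 142 = \frac{1}{3} \left(-5\right) \left(4 + 5\right) \left(-24\right) - 142 = \frac{1}{3} \left(-5\right) 9 \left(-24\right) - 142 = \left(-15\right) \left(-24\right) - 142 = 360 - 142 = 218$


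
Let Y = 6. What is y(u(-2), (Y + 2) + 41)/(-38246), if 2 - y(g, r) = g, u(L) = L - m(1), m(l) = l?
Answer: -5/38246 ≈ -0.00013073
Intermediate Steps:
u(L) = -1 + L (u(L) = L - 1*1 = L - 1 = -1 + L)
y(g, r) = 2 - g
y(u(-2), (Y + 2) + 41)/(-38246) = (2 - (-1 - 2))/(-38246) = (2 - 1*(-3))*(-1/38246) = (2 + 3)*(-1/38246) = 5*(-1/38246) = -5/38246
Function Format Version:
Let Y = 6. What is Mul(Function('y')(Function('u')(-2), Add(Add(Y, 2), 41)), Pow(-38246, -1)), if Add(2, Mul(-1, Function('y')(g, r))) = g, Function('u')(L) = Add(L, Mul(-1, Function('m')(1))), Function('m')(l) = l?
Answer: Rational(-5, 38246) ≈ -0.00013073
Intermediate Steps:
Function('u')(L) = Add(-1, L) (Function('u')(L) = Add(L, Mul(-1, 1)) = Add(L, -1) = Add(-1, L))
Function('y')(g, r) = Add(2, Mul(-1, g))
Mul(Function('y')(Function('u')(-2), Add(Add(Y, 2), 41)), Pow(-38246, -1)) = Mul(Add(2, Mul(-1, Add(-1, -2))), Pow(-38246, -1)) = Mul(Add(2, Mul(-1, -3)), Rational(-1, 38246)) = Mul(Add(2, 3), Rational(-1, 38246)) = Mul(5, Rational(-1, 38246)) = Rational(-5, 38246)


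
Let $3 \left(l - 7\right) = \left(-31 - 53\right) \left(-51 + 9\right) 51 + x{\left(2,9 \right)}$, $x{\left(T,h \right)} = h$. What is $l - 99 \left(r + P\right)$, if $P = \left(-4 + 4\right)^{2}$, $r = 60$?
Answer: $54046$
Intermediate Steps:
$P = 0$ ($P = 0^{2} = 0$)
$l = 59986$ ($l = 7 + \frac{\left(-31 - 53\right) \left(-51 + 9\right) 51 + 9}{3} = 7 + \frac{\left(-84\right) \left(-42\right) 51 + 9}{3} = 7 + \frac{3528 \cdot 51 + 9}{3} = 7 + \frac{179928 + 9}{3} = 7 + \frac{1}{3} \cdot 179937 = 7 + 59979 = 59986$)
$l - 99 \left(r + P\right) = 59986 - 99 \left(60 + 0\right) = 59986 - 99 \cdot 60 = 59986 - 5940 = 54046$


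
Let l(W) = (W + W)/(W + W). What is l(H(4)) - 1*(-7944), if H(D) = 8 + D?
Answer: 7945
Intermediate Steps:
l(W) = 1 (l(W) = (2*W)/((2*W)) = (2*W)*(1/(2*W)) = 1)
l(H(4)) - 1*(-7944) = 1 - 1*(-7944) = 1 + 7944 = 7945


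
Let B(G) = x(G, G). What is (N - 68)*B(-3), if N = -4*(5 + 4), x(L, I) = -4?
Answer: 416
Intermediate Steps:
B(G) = -4
N = -36 (N = -4*9 = -36)
(N - 68)*B(-3) = (-36 - 68)*(-4) = -104*(-4) = 416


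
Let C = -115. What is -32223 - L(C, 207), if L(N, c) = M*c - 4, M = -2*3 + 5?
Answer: -32012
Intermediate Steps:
M = -1 (M = -6 + 5 = -1)
L(N, c) = -4 - c (L(N, c) = -c - 4 = -4 - c)
-32223 - L(C, 207) = -32223 - (-4 - 1*207) = -32223 - (-4 - 207) = -32223 - 1*(-211) = -32223 + 211 = -32012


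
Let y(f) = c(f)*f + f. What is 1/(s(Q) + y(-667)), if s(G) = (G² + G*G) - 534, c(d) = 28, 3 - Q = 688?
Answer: 1/918573 ≈ 1.0886e-6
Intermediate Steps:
Q = -685 (Q = 3 - 1*688 = 3 - 688 = -685)
s(G) = -534 + 2*G² (s(G) = (G² + G²) - 534 = 2*G² - 534 = -534 + 2*G²)
y(f) = 29*f (y(f) = 28*f + f = 29*f)
1/(s(Q) + y(-667)) = 1/((-534 + 2*(-685)²) + 29*(-667)) = 1/((-534 + 2*469225) - 19343) = 1/((-534 + 938450) - 19343) = 1/(937916 - 19343) = 1/918573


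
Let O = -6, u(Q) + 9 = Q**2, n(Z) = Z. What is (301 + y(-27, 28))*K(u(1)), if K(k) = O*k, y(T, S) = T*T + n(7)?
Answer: 49776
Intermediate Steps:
u(Q) = -9 + Q**2
y(T, S) = 7 + T**2 (y(T, S) = T*T + 7 = T**2 + 7 = 7 + T**2)
K(k) = -6*k
(301 + y(-27, 28))*K(u(1)) = (301 + (7 + (-27)**2))*(-6*(-9 + 1**2)) = (301 + (7 + 729))*(-6*(-9 + 1)) = (301 + 736)*(-6*(-8)) = 1037*48 = 49776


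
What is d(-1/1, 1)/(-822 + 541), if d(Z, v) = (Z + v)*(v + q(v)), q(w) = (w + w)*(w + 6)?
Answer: 0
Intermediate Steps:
q(w) = 2*w*(6 + w) (q(w) = (2*w)*(6 + w) = 2*w*(6 + w))
d(Z, v) = (Z + v)*(v + 2*v*(6 + v))
d(-1/1, 1)/(-822 + 541) = (1*(-1/1 + 1 + 2*(-1/1)*(6 + 1) + 2*1*(6 + 1)))/(-822 + 541) = (1*(-1*1 + 1 + 2*(-1*1)*7 + 2*1*7))/(-281) = (1*(-1 + 1 + 2*(-1)*7 + 14))*(-1/281) = (1*(-1 + 1 - 14 + 14))*(-1/281) = (1*0)*(-1/281) = 0*(-1/281) = 0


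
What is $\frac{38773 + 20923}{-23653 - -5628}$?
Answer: $- \frac{8528}{2575} \approx -3.3118$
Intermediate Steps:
$\frac{38773 + 20923}{-23653 - -5628} = \frac{59696}{-23653 + 5628} = \frac{59696}{-18025} = 59696 \left(- \frac{1}{18025}\right) = - \frac{8528}{2575}$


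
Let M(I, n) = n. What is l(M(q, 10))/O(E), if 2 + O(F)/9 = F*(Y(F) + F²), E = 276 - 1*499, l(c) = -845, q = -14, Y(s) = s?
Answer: 169/19871712 ≈ 8.5045e-6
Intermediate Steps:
E = -223 (E = 276 - 499 = -223)
O(F) = -18 + 9*F*(F + F²) (O(F) = -18 + 9*(F*(F + F²)) = -18 + 9*F*(F + F²))
l(M(q, 10))/O(E) = -845/(-18 + 9*(-223)² + 9*(-223)³) = -845/(-18 + 9*49729 + 9*(-11089567)) = -845/(-18 + 447561 - 99806103) = -845/(-99358560) = -845*(-1/99358560) = 169/19871712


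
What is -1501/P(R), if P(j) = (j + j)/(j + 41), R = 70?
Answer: -166611/140 ≈ -1190.1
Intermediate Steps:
P(j) = 2*j/(41 + j) (P(j) = (2*j)/(41 + j) = 2*j/(41 + j))
-1501/P(R) = -1501/(2*70/(41 + 70)) = -1501/(2*70/111) = -1501/(2*70*(1/111)) = -1501/140/111 = -1501*111/140 = -166611/140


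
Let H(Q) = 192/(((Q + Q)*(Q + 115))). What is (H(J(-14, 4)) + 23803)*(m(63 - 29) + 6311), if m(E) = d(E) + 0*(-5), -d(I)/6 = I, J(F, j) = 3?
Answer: 8576628051/59 ≈ 1.4537e+8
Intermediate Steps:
H(Q) = 96/(Q*(115 + Q)) (H(Q) = 192/(((2*Q)*(115 + Q))) = 192/((2*Q*(115 + Q))) = 192*(1/(2*Q*(115 + Q))) = 96/(Q*(115 + Q)))
d(I) = -6*I
m(E) = -6*E (m(E) = -6*E + 0*(-5) = -6*E + 0 = -6*E)
(H(J(-14, 4)) + 23803)*(m(63 - 29) + 6311) = (96/(3*(115 + 3)) + 23803)*(-6*(63 - 29) + 6311) = (96*(⅓)/118 + 23803)*(-6*34 + 6311) = (96*(⅓)*(1/118) + 23803)*(-204 + 6311) = (16/59 + 23803)*6107 = (1404393/59)*6107 = 8576628051/59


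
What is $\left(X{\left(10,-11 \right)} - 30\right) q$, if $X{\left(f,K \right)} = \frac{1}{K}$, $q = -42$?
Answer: $\frac{13902}{11} \approx 1263.8$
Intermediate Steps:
$\left(X{\left(10,-11 \right)} - 30\right) q = \left(\frac{1}{-11} - 30\right) \left(-42\right) = \left(- \frac{1}{11} - 30\right) \left(-42\right) = \left(- \frac{331}{11}\right) \left(-42\right) = \frac{13902}{11}$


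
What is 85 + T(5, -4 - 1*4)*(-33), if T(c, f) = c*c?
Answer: -740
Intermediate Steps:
T(c, f) = c**2
85 + T(5, -4 - 1*4)*(-33) = 85 + 5**2*(-33) = 85 + 25*(-33) = 85 - 825 = -740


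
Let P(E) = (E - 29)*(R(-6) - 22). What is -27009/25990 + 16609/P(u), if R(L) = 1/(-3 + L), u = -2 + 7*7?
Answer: -110604373/2586005 ≈ -42.770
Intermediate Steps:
u = 47 (u = -2 + 49 = 47)
P(E) = 5771/9 - 199*E/9 (P(E) = (E - 29)*(1/(-3 - 6) - 22) = (-29 + E)*(1/(-9) - 22) = (-29 + E)*(-⅑ - 22) = (-29 + E)*(-199/9) = 5771/9 - 199*E/9)
-27009/25990 + 16609/P(u) = -27009/25990 + 16609/(5771/9 - 199/9*47) = -27009*1/25990 + 16609/(5771/9 - 9353/9) = -27009/25990 + 16609/(-398) = -27009/25990 + 16609*(-1/398) = -27009/25990 - 16609/398 = -110604373/2586005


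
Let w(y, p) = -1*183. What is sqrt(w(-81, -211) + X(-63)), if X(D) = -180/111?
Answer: 3*I*sqrt(28083)/37 ≈ 13.588*I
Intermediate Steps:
w(y, p) = -183
X(D) = -60/37 (X(D) = -180*1/111 = -60/37)
sqrt(w(-81, -211) + X(-63)) = sqrt(-183 - 60/37) = sqrt(-6831/37) = 3*I*sqrt(28083)/37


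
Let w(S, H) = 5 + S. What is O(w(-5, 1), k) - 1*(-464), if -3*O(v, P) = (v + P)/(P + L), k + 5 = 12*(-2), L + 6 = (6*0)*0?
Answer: 48691/105 ≈ 463.72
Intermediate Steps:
L = -6 (L = -6 + (6*0)*0 = -6 + 0*0 = -6 + 0 = -6)
k = -29 (k = -5 + 12*(-2) = -5 - 24 = -29)
O(v, P) = -(P + v)/(3*(-6 + P)) (O(v, P) = -(v + P)/(3*(P - 6)) = -(P + v)/(3*(-6 + P)))
O(w(-5, 1), k) - 1*(-464) = (-1*(-29) - (5 - 5))/(3*(-6 - 29)) - 1*(-464) = (⅓)*(29 - 1*0)/(-35) + 464 = (⅓)*(-1/35)*(29 + 0) + 464 = (⅓)*(-1/35)*29 + 464 = -29/105 + 464 = 48691/105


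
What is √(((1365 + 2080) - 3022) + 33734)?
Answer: √34157 ≈ 184.82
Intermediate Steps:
√(((1365 + 2080) - 3022) + 33734) = √((3445 - 3022) + 33734) = √(423 + 33734) = √34157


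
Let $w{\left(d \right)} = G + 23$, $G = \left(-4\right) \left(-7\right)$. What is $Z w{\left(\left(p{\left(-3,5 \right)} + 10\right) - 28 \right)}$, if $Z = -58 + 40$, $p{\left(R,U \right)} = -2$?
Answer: $-918$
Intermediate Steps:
$G = 28$
$Z = -18$
$w{\left(d \right)} = 51$ ($w{\left(d \right)} = 28 + 23 = 51$)
$Z w{\left(\left(p{\left(-3,5 \right)} + 10\right) - 28 \right)} = \left(-18\right) 51 = -918$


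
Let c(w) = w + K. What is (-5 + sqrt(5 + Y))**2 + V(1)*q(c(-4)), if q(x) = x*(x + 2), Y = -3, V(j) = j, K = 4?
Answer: (5 - sqrt(2))**2 ≈ 12.858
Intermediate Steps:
c(w) = 4 + w (c(w) = w + 4 = 4 + w)
q(x) = x*(2 + x)
(-5 + sqrt(5 + Y))**2 + V(1)*q(c(-4)) = (-5 + sqrt(5 - 3))**2 + 1*((4 - 4)*(2 + (4 - 4))) = (-5 + sqrt(2))**2 + 1*(0*(2 + 0)) = (-5 + sqrt(2))**2 + 1*(0*2) = (-5 + sqrt(2))**2 + 1*0 = (-5 + sqrt(2))**2 + 0 = (-5 + sqrt(2))**2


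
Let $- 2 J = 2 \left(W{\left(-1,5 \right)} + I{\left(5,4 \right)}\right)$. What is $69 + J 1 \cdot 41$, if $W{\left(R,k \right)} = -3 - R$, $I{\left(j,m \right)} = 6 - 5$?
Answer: $110$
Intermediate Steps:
$I{\left(j,m \right)} = 1$ ($I{\left(j,m \right)} = 6 - 5 = 1$)
$J = 1$ ($J = - \frac{2 \left(\left(-3 - -1\right) + 1\right)}{2} = - \frac{2 \left(\left(-3 + 1\right) + 1\right)}{2} = - \frac{2 \left(-2 + 1\right)}{2} = - \frac{2 \left(-1\right)}{2} = \left(- \frac{1}{2}\right) \left(-2\right) = 1$)
$69 + J 1 \cdot 41 = 69 + 1 \cdot 1 \cdot 41 = 69 + 1 \cdot 41 = 69 + 41 = 110$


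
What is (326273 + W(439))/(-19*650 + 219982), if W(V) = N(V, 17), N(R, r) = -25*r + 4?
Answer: 81463/51908 ≈ 1.5694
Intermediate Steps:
N(R, r) = 4 - 25*r
W(V) = -421 (W(V) = 4 - 25*17 = 4 - 425 = -421)
(326273 + W(439))/(-19*650 + 219982) = (326273 - 421)/(-19*650 + 219982) = 325852/(-12350 + 219982) = 325852/207632 = 325852*(1/207632) = 81463/51908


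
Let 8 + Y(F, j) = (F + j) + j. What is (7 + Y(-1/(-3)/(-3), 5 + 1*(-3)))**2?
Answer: 676/81 ≈ 8.3457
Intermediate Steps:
Y(F, j) = -8 + F + 2*j (Y(F, j) = -8 + ((F + j) + j) = -8 + (F + 2*j) = -8 + F + 2*j)
(7 + Y(-1/(-3)/(-3), 5 + 1*(-3)))**2 = (7 + (-8 - 1/(-3)/(-3) + 2*(5 + 1*(-3))))**2 = (7 + (-8 - 1*(-1/3)*(-1/3) + 2*(5 - 3)))**2 = (7 + (-8 + (1/3)*(-1/3) + 2*2))**2 = (7 + (-8 - 1/9 + 4))**2 = (7 - 37/9)**2 = (26/9)**2 = 676/81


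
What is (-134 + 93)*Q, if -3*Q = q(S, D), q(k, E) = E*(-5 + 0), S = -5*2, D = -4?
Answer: 820/3 ≈ 273.33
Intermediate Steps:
S = -10
q(k, E) = -5*E (q(k, E) = E*(-5) = -5*E)
Q = -20/3 (Q = -(-5)*(-4)/3 = -⅓*20 = -20/3 ≈ -6.6667)
(-134 + 93)*Q = (-134 + 93)*(-20/3) = -41*(-20/3) = 820/3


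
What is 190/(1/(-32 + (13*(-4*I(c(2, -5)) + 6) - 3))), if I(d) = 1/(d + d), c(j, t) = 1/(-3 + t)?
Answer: 47690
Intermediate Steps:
I(d) = 1/(2*d)
190/(1/(-32 + (13*(-4*I(c(2, -5)) + 6) - 3))) = 190/(1/(-32 + (13*(-2/(1/(-3 - 5)) + 6) - 3))) = 190/(1/(-32 + (13*(-2/(1/(-8)) + 6) - 3))) = 190/(1/(-32 + (13*(-2/(-⅛) + 6) - 3))) = 190/(1/(-32 + (13*(-2*(-8) + 6) - 3))) = 190/(1/(-32 + (13*(-4*(-4) + 6) - 3))) = 190/(1/(-32 + (13*(16 + 6) - 3))) = 190/(1/(-32 + (13*22 - 3))) = 190/(1/(-32 + (286 - 3))) = 190/(1/(-32 + 283)) = 190/(1/251) = 190*251 = 47690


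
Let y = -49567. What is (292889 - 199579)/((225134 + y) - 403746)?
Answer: -13330/32597 ≈ -0.40893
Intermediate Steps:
(292889 - 199579)/((225134 + y) - 403746) = (292889 - 199579)/((225134 - 49567) - 403746) = 93310/(175567 - 403746) = 93310/(-228179) = 93310*(-1/228179) = -13330/32597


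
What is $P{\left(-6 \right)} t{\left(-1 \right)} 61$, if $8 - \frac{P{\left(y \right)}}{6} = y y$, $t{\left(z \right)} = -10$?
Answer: $102480$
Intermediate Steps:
$P{\left(y \right)} = 48 - 6 y^{2}$ ($P{\left(y \right)} = 48 - 6 y y = 48 - 6 y^{2}$)
$P{\left(-6 \right)} t{\left(-1 \right)} 61 = \left(48 - 6 \left(-6\right)^{2}\right) \left(-10\right) 61 = \left(48 - 216\right) \left(-10\right) 61 = \left(-168\right) \left(-10\right) 61 = 1680 \cdot 61 = 102480$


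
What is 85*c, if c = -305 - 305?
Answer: -51850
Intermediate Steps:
c = -610
85*c = 85*(-610) = -51850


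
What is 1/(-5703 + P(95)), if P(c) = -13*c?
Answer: -1/6938 ≈ -0.00014413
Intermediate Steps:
1/(-5703 + P(95)) = 1/(-5703 - 13*95) = 1/(-5703 - 1235) = 1/(-6938) = -1/6938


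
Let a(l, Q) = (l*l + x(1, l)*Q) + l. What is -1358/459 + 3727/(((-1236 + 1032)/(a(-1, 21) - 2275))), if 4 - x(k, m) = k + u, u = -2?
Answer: 36391439/918 ≈ 39642.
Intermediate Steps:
x(k, m) = 6 - k (x(k, m) = 4 - (k - 2) = 4 - (-2 + k) = 4 + (2 - k) = 6 - k)
a(l, Q) = l + l² + 5*Q (a(l, Q) = (l*l + (6 - 1*1)*Q) + l = (l² + (6 - 1)*Q) + l = (l² + 5*Q) + l = l + l² + 5*Q)
-1358/459 + 3727/(((-1236 + 1032)/(a(-1, 21) - 2275))) = -1358/459 + 3727/(((-1236 + 1032)/((-1 + (-1)² + 5*21) - 2275))) = -1358*1/459 + 3727/((-204/((-1 + 1 + 105) - 2275))) = -1358/459 + 3727/((-204/(105 - 2275))) = -1358/459 + 3727/((-204/(-2170))) = -1358/459 + 3727/((-204*(-1/2170))) = -1358/459 + 3727/(102/1085) = -1358/459 + 3727*(1085/102) = -1358/459 + 4043795/102 = 36391439/918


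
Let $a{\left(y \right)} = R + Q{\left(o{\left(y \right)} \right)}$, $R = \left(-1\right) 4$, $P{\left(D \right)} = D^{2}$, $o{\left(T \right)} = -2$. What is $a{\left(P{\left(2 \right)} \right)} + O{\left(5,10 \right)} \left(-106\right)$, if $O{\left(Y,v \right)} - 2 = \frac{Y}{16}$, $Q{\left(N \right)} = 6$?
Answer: $- \frac{1945}{8} \approx -243.13$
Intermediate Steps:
$R = -4$
$a{\left(y \right)} = 2$ ($a{\left(y \right)} = -4 + 6 = 2$)
$O{\left(Y,v \right)} = 2 + \frac{Y}{16}$
$a{\left(P{\left(2 \right)} \right)} + O{\left(5,10 \right)} \left(-106\right) = 2 + \left(2 + \frac{1}{16} \cdot 5\right) \left(-106\right) = 2 + \left(2 + \frac{5}{16}\right) \left(-106\right) = 2 + \frac{37}{16} \left(-106\right) = 2 - \frac{1961}{8} = - \frac{1945}{8}$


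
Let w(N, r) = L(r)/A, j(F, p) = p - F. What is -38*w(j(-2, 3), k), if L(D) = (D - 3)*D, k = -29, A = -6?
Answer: 17632/3 ≈ 5877.3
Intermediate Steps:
L(D) = D*(-3 + D) (L(D) = (-3 + D)*D = D*(-3 + D))
w(N, r) = -r*(-3 + r)/6 (w(N, r) = (r*(-3 + r))/(-6) = (r*(-3 + r))*(-1/6) = -r*(-3 + r)/6)
-38*w(j(-2, 3), k) = -19*(-29)*(3 - 1*(-29))/3 = -19*(-29)*(3 + 29)/3 = -19*(-29)*32/3 = -38*(-464/3) = 17632/3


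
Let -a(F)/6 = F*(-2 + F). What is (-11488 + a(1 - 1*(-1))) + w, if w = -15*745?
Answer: -22663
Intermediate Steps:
w = -11175
a(F) = -6*F*(-2 + F)
(-11488 + a(1 - 1*(-1))) + w = (-11488 + 6*(1 - 1*(-1))*(2 - (1 - 1*(-1)))) - 11175 = (-11488 + 6*(1 + 1)*(2 - (1 + 1))) - 11175 = (-11488 + 6*2*(2 - 1*2)) - 11175 = (-11488 + 6*2*(2 - 2)) - 11175 = (-11488 + 6*2*0) - 11175 = (-11488 + 0) - 11175 = -11488 - 11175 = -22663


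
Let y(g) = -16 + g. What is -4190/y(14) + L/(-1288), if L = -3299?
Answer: 2701659/1288 ≈ 2097.6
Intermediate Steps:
-4190/y(14) + L/(-1288) = -4190/(-16 + 14) - 3299/(-1288) = -4190/(-2) - 3299*(-1/1288) = -4190*(-½) + 3299/1288 = 2095 + 3299/1288 = 2701659/1288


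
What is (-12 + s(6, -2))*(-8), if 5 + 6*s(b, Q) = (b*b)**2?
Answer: -4876/3 ≈ -1625.3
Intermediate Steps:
s(b, Q) = -5/6 + b**4/6 (s(b, Q) = -5/6 + (b*b)**2/6 = -5/6 + (b**2)**2/6 = -5/6 + b**4/6)
(-12 + s(6, -2))*(-8) = (-12 + (-5/6 + (1/6)*6**4))*(-8) = (-12 + (-5/6 + (1/6)*1296))*(-8) = (-12 + (-5/6 + 216))*(-8) = (-12 + 1291/6)*(-8) = (1219/6)*(-8) = -4876/3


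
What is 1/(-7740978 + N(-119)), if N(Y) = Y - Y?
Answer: -1/7740978 ≈ -1.2918e-7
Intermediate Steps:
N(Y) = 0
1/(-7740978 + N(-119)) = 1/(-7740978 + 0) = 1/(-7740978) = -1/7740978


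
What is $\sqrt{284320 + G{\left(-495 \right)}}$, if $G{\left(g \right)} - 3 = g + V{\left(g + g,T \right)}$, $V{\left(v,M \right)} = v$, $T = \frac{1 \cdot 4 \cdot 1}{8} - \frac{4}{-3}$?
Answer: $\sqrt{282838} \approx 531.83$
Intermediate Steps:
$T = \frac{11}{6}$ ($T = 4 \cdot 1 \cdot \frac{1}{8} - - \frac{4}{3} = 4 \cdot \frac{1}{8} + \frac{4}{3} = \frac{1}{2} + \frac{4}{3} = \frac{11}{6} \approx 1.8333$)
$G{\left(g \right)} = 3 + 3 g$ ($G{\left(g \right)} = 3 + \left(g + \left(g + g\right)\right) = 3 + \left(g + 2 g\right) = 3 + 3 g$)
$\sqrt{284320 + G{\left(-495 \right)}} = \sqrt{284320 + \left(3 + 3 \left(-495\right)\right)} = \sqrt{284320 + \left(3 - 1485\right)} = \sqrt{284320 - 1482} = \sqrt{282838}$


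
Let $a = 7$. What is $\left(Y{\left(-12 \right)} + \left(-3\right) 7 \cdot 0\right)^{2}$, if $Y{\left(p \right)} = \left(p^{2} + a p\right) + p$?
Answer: $2304$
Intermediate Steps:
$Y{\left(p \right)} = p^{2} + 8 p$ ($Y{\left(p \right)} = \left(p^{2} + 7 p\right) + p = p^{2} + 8 p$)
$\left(Y{\left(-12 \right)} + \left(-3\right) 7 \cdot 0\right)^{2} = \left(- 12 \left(8 - 12\right) + \left(-3\right) 7 \cdot 0\right)^{2} = \left(\left(-12\right) \left(-4\right) - 0\right)^{2} = \left(48 + 0\right)^{2} = 48^{2} = 2304$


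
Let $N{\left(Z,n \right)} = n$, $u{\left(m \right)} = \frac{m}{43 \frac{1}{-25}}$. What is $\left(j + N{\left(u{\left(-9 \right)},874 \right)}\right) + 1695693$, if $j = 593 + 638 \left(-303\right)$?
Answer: $1503846$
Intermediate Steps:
$u{\left(m \right)} = - \frac{25 m}{43}$ ($u{\left(m \right)} = \frac{m}{43 \left(- \frac{1}{25}\right)} = \frac{m}{- \frac{43}{25}} = m \left(- \frac{25}{43}\right) = - \frac{25 m}{43}$)
$j = -192721$ ($j = 593 - 193314 = -192721$)
$\left(j + N{\left(u{\left(-9 \right)},874 \right)}\right) + 1695693 = \left(-192721 + 874\right) + 1695693 = -191847 + 1695693 = 1503846$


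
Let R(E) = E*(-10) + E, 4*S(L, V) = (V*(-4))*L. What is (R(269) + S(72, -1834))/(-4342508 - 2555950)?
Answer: -43209/2299486 ≈ -0.018791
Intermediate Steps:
S(L, V) = -L*V (S(L, V) = ((V*(-4))*L)/4 = ((-4*V)*L)/4 = (-4*L*V)/4 = -L*V)
R(E) = -9*E (R(E) = -10*E + E = -9*E)
(R(269) + S(72, -1834))/(-4342508 - 2555950) = (-9*269 - 1*72*(-1834))/(-4342508 - 2555950) = (-2421 + 132048)/(-6898458) = 129627*(-1/6898458) = -43209/2299486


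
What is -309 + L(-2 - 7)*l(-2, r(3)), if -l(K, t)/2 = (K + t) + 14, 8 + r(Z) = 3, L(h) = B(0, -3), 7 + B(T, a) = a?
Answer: -169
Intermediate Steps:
B(T, a) = -7 + a
L(h) = -10 (L(h) = -7 - 3 = -10)
r(Z) = -5 (r(Z) = -8 + 3 = -5)
l(K, t) = -28 - 2*K - 2*t (l(K, t) = -2*((K + t) + 14) = -2*(14 + K + t) = -28 - 2*K - 2*t)
-309 + L(-2 - 7)*l(-2, r(3)) = -309 - 10*(-28 - 2*(-2) - 2*(-5)) = -309 - 10*(-28 + 4 + 10) = -309 - 10*(-14) = -309 + 140 = -169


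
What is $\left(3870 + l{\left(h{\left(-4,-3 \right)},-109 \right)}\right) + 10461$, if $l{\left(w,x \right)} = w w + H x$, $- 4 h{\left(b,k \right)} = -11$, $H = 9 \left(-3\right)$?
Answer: $\frac{276505}{16} \approx 17282.0$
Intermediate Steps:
$H = -27$
$h{\left(b,k \right)} = \frac{11}{4}$ ($h{\left(b,k \right)} = \left(- \frac{1}{4}\right) \left(-11\right) = \frac{11}{4}$)
$l{\left(w,x \right)} = w^{2} - 27 x$ ($l{\left(w,x \right)} = w w - 27 x = w^{2} - 27 x$)
$\left(3870 + l{\left(h{\left(-4,-3 \right)},-109 \right)}\right) + 10461 = \left(3870 + \left(\left(\frac{11}{4}\right)^{2} - -2943\right)\right) + 10461 = \left(3870 + \left(\frac{121}{16} + 2943\right)\right) + 10461 = \left(3870 + \frac{47209}{16}\right) + 10461 = \frac{109129}{16} + 10461 = \frac{276505}{16}$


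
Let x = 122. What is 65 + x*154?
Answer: 18853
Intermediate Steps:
65 + x*154 = 65 + 122*154 = 65 + 18788 = 18853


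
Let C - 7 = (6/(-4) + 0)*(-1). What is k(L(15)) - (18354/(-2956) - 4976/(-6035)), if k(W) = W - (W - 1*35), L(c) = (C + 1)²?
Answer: 360219217/8919730 ≈ 40.385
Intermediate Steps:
C = 17/2 (C = 7 + (6/(-4) + 0)*(-1) = 7 + (6*(-¼) + 0)*(-1) = 7 + (-3/2 + 0)*(-1) = 7 - 3/2*(-1) = 7 + 3/2 = 17/2 ≈ 8.5000)
L(c) = 361/4 (L(c) = (17/2 + 1)² = (19/2)² = 361/4)
k(W) = 35 (k(W) = W - (W - 35) = W - (-35 + W) = W + (35 - W) = 35)
k(L(15)) - (18354/(-2956) - 4976/(-6035)) = 35 - (18354/(-2956) - 4976/(-6035)) = 35 - (18354*(-1/2956) - 4976*(-1/6035)) = 35 - (-9177/1478 + 4976/6035) = 35 - 1*(-48028667/8919730) = 35 + 48028667/8919730 = 360219217/8919730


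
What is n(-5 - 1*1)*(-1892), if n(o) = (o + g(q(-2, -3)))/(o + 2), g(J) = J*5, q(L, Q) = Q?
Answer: -9933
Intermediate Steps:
g(J) = 5*J
n(o) = (-15 + o)/(2 + o) (n(o) = (o + 5*(-3))/(o + 2) = (o - 15)/(2 + o) = (-15 + o)/(2 + o))
n(-5 - 1*1)*(-1892) = ((-15 + (-5 - 1*1))/(2 + (-5 - 1*1)))*(-1892) = ((-15 + (-5 - 1))/(2 + (-5 - 1)))*(-1892) = ((-15 - 6)/(2 - 6))*(-1892) = (-21/(-4))*(-1892) = -1/4*(-21)*(-1892) = (21/4)*(-1892) = -9933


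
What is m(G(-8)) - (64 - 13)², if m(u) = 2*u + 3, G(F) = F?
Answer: -2614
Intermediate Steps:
m(u) = 3 + 2*u
m(G(-8)) - (64 - 13)² = (3 + 2*(-8)) - (64 - 13)² = (3 - 16) - 1*51² = -13 - 1*2601 = -13 - 2601 = -2614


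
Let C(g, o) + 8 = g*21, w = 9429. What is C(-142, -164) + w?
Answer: 6439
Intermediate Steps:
C(g, o) = -8 + 21*g (C(g, o) = -8 + g*21 = -8 + 21*g)
C(-142, -164) + w = (-8 + 21*(-142)) + 9429 = (-8 - 2982) + 9429 = -2990 + 9429 = 6439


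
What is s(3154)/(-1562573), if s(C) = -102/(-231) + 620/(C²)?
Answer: -84567521/299222624340409 ≈ -2.8262e-7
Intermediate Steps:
s(C) = 34/77 + 620/C² (s(C) = -102*(-1/231) + 620/C² = 34/77 + 620/C²)
s(3154)/(-1562573) = (34/77 + 620/3154²)/(-1562573) = (34/77 + 620*(1/9947716))*(-1/1562573) = (34/77 + 155/2486929)*(-1/1562573) = (84567521/191493533)*(-1/1562573) = -84567521/299222624340409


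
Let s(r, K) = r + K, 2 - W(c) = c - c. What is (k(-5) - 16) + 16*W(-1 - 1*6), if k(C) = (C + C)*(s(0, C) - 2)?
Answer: 86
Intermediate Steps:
W(c) = 2 (W(c) = 2 - (c - c) = 2 - 1*0 = 2 + 0 = 2)
s(r, K) = K + r
k(C) = 2*C*(-2 + C) (k(C) = (C + C)*((C + 0) - 2) = (2*C)*(C - 2) = (2*C)*(-2 + C) = 2*C*(-2 + C))
(k(-5) - 16) + 16*W(-1 - 1*6) = (2*(-5)*(-2 - 5) - 16) + 16*2 = (2*(-5)*(-7) - 16) + 32 = (70 - 16) + 32 = 54 + 32 = 86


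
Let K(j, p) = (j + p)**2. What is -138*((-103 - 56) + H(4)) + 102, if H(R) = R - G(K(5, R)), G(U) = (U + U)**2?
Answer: 3643164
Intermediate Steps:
G(U) = 4*U**2 (G(U) = (2*U)**2 = 4*U**2)
H(R) = R - 4*(5 + R)**4 (H(R) = R - 4*((5 + R)**2)**2 = R - 4*(5 + R)**4)
-138*((-103 - 56) + H(4)) + 102 = -138*((-103 - 56) + (4 - 4*(5 + 4)**4)) + 102 = -138*(-159 + (4 - 4*9**4)) + 102 = -138*(-159 + (4 - 4*6561)) + 102 = -138*(-159 + (4 - 26244)) + 102 = -138*(-159 - 26240) + 102 = -138*(-26399) + 102 = 3643062 + 102 = 3643164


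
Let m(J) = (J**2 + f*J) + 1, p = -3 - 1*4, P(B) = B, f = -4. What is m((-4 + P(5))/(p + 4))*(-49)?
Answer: -1078/9 ≈ -119.78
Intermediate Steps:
p = -7 (p = -3 - 4 = -7)
m(J) = 1 + J**2 - 4*J (m(J) = (J**2 - 4*J) + 1 = 1 + J**2 - 4*J)
m((-4 + P(5))/(p + 4))*(-49) = (1 + ((-4 + 5)/(-7 + 4))**2 - 4*(-4 + 5)/(-7 + 4))*(-49) = (1 + (1/(-3))**2 - 4/(-3))*(-49) = (1 + (1*(-1/3))**2 - 4*(-1)/3)*(-49) = (1 + (-1/3)**2 - 4*(-1/3))*(-49) = (1 + 1/9 + 4/3)*(-49) = (22/9)*(-49) = -1078/9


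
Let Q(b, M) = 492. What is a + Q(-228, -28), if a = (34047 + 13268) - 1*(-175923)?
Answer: 223730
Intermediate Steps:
a = 223238 (a = 47315 + 175923 = 223238)
a + Q(-228, -28) = 223238 + 492 = 223730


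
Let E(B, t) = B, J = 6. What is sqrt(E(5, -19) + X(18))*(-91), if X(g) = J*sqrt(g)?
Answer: -91*sqrt(5 + 18*sqrt(2)) ≈ -502.20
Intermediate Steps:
X(g) = 6*sqrt(g)
sqrt(E(5, -19) + X(18))*(-91) = sqrt(5 + 6*sqrt(18))*(-91) = sqrt(5 + 6*(3*sqrt(2)))*(-91) = sqrt(5 + 18*sqrt(2))*(-91) = -91*sqrt(5 + 18*sqrt(2))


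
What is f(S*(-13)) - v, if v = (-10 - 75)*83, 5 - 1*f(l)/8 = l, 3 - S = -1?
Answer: 7511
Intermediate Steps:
S = 4 (S = 3 - 1*(-1) = 3 + 1 = 4)
f(l) = 40 - 8*l
v = -7055 (v = -85*83 = -7055)
f(S*(-13)) - v = (40 - 32*(-13)) - 1*(-7055) = (40 - 8*(-52)) + 7055 = (40 + 416) + 7055 = 456 + 7055 = 7511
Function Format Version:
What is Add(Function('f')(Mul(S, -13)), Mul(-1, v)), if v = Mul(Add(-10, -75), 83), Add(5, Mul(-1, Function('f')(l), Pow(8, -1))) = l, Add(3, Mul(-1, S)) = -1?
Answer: 7511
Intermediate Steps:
S = 4 (S = Add(3, Mul(-1, -1)) = Add(3, 1) = 4)
Function('f')(l) = Add(40, Mul(-8, l))
v = -7055 (v = Mul(-85, 83) = -7055)
Add(Function('f')(Mul(S, -13)), Mul(-1, v)) = Add(Add(40, Mul(-8, Mul(4, -13))), Mul(-1, -7055)) = Add(Add(40, Mul(-8, -52)), 7055) = Add(Add(40, 416), 7055) = Add(456, 7055) = 7511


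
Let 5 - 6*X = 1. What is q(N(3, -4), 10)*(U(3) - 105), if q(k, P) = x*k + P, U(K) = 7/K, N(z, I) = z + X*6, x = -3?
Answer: 3388/3 ≈ 1129.3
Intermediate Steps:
X = ⅔ (X = ⅚ - ⅙*1 = ⅚ - ⅙ = ⅔ ≈ 0.66667)
N(z, I) = 4 + z (N(z, I) = z + (⅔)*6 = z + 4 = 4 + z)
q(k, P) = P - 3*k (q(k, P) = -3*k + P = P - 3*k)
q(N(3, -4), 10)*(U(3) - 105) = (10 - 3*(4 + 3))*(7/3 - 105) = (10 - 3*7)*(7*(⅓) - 105) = (10 - 21)*(7/3 - 105) = -11*(-308/3) = 3388/3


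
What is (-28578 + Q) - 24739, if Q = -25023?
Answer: -78340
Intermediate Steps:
(-28578 + Q) - 24739 = (-28578 - 25023) - 24739 = -53601 - 24739 = -78340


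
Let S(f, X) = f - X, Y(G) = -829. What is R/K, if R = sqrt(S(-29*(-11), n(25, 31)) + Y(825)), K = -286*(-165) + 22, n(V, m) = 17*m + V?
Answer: 3*I*sqrt(118)/47212 ≈ 0.00069026*I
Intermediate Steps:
n(V, m) = V + 17*m
K = 47212 (K = 47190 + 22 = 47212)
R = 3*I*sqrt(118) (R = sqrt((-29*(-11) - (25 + 17*31)) - 829) = sqrt((319 - (25 + 527)) - 829) = sqrt((319 - 1*552) - 829) = sqrt((319 - 552) - 829) = sqrt(-233 - 829) = sqrt(-1062) = 3*I*sqrt(118) ≈ 32.588*I)
R/K = (3*I*sqrt(118))/47212 = (3*I*sqrt(118))*(1/47212) = 3*I*sqrt(118)/47212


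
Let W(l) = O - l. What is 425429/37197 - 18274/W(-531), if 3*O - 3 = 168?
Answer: -71597621/3645306 ≈ -19.641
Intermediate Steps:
O = 57 (O = 1 + (⅓)*168 = 1 + 56 = 57)
W(l) = 57 - l
425429/37197 - 18274/W(-531) = 425429/37197 - 18274/(57 - 1*(-531)) = 425429*(1/37197) - 18274/(57 + 531) = 425429/37197 - 18274/588 = 425429/37197 - 18274*1/588 = 425429/37197 - 9137/294 = -71597621/3645306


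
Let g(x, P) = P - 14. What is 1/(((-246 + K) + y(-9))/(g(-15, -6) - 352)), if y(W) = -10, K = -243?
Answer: 372/499 ≈ 0.74549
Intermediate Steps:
g(x, P) = -14 + P
1/(((-246 + K) + y(-9))/(g(-15, -6) - 352)) = 1/(((-246 - 243) - 10)/((-14 - 6) - 352)) = 1/((-489 - 10)/(-20 - 352)) = 1/(-499/(-372)) = 1/(-499*(-1/372)) = 1/(499/372) = 372/499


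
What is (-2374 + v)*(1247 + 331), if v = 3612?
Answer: 1953564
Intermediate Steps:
(-2374 + v)*(1247 + 331) = (-2374 + 3612)*(1247 + 331) = 1238*1578 = 1953564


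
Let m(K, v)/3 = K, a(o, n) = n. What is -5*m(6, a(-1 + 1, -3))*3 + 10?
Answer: -260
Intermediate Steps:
m(K, v) = 3*K
-5*m(6, a(-1 + 1, -3))*3 + 10 = -15*6*3 + 10 = -5*18*3 + 10 = -90*3 + 10 = -270 + 10 = -260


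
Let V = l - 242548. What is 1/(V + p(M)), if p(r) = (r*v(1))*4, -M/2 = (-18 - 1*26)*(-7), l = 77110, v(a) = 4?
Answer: -1/175294 ≈ -5.7047e-6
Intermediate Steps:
M = -616 (M = -2*(-18 - 1*26)*(-7) = -2*(-18 - 26)*(-7) = -(-88)*(-7) = -2*308 = -616)
p(r) = 16*r (p(r) = (r*4)*4 = (4*r)*4 = 16*r)
V = -165438 (V = 77110 - 242548 = -165438)
1/(V + p(M)) = 1/(-165438 + 16*(-616)) = 1/(-165438 - 9856) = 1/(-175294) = -1/175294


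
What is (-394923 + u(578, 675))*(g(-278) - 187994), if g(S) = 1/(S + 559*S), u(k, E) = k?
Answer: 329750229011907/4448 ≈ 7.4134e+10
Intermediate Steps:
g(S) = 1/(560*S)
(-394923 + u(578, 675))*(g(-278) - 187994) = (-394923 + 578)*((1/560)/(-278) - 187994) = -394345*((1/560)*(-1/278) - 187994) = -394345*(-1/155680 - 187994) = -394345*(-29266905921/155680) = 329750229011907/4448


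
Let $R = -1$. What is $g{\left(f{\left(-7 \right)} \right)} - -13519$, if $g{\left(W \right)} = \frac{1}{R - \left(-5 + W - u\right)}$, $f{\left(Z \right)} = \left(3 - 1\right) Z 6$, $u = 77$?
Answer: $\frac{2230636}{165} \approx 13519.0$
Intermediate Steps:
$f{\left(Z \right)} = 12 Z$ ($f{\left(Z \right)} = \left(3 - 1\right) Z 6 = 2 Z 6 = 12 Z$)
$g{\left(W \right)} = \frac{1}{81 - W}$ ($g{\left(W \right)} = \frac{1}{-1 - \left(-77 - 5 + W\right)} = \frac{1}{-1 - \left(-82 + W\right)} = \frac{1}{81 - W}$)
$g{\left(f{\left(-7 \right)} \right)} - -13519 = \frac{1}{81 - 12 \left(-7\right)} - -13519 = \frac{1}{81 - -84} + 13519 = \frac{1}{81 + 84} + 13519 = \frac{1}{165} + 13519 = \frac{2230636}{165}$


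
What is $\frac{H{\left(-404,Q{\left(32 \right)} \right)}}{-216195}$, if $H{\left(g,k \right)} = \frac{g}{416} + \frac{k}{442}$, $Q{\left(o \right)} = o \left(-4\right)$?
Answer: $\frac{743}{127410920} \approx 5.8315 \cdot 10^{-6}$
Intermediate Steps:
$Q{\left(o \right)} = - 4 o$
$H{\left(g,k \right)} = \frac{g}{416} + \frac{k}{442}$ ($H{\left(g,k \right)} = g \frac{1}{416} + k \frac{1}{442} = \frac{g}{416} + \frac{k}{442}$)
$\frac{H{\left(-404,Q{\left(32 \right)} \right)}}{-216195} = \frac{\frac{1}{416} \left(-404\right) + \frac{\left(-4\right) 32}{442}}{-216195} = \left(- \frac{101}{104} + \frac{1}{442} \left(-128\right)\right) \left(- \frac{1}{216195}\right) = \left(- \frac{101}{104} - \frac{64}{221}\right) \left(- \frac{1}{216195}\right) = \left(- \frac{2229}{1768}\right) \left(- \frac{1}{216195}\right) = \frac{743}{127410920}$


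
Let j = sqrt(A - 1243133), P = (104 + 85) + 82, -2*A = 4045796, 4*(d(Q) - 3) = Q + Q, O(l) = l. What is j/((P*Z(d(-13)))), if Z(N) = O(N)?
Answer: -2*I*sqrt(3266031)/1897 ≈ -1.9053*I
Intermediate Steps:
d(Q) = 3 + Q/2 (d(Q) = 3 + (Q + Q)/4 = 3 + (2*Q)/4 = 3 + Q/2)
A = -2022898 (A = -1/2*4045796 = -2022898)
Z(N) = N
P = 271 (P = 189 + 82 = 271)
j = I*sqrt(3266031) (j = sqrt(-2022898 - 1243133) = sqrt(-3266031) = I*sqrt(3266031) ≈ 1807.2*I)
j/((P*Z(d(-13)))) = (I*sqrt(3266031))/((271*(3 + (1/2)*(-13)))) = (I*sqrt(3266031))/((271*(3 - 13/2))) = (I*sqrt(3266031))/((271*(-7/2))) = (I*sqrt(3266031))/(-1897/2) = (I*sqrt(3266031))*(-2/1897) = -2*I*sqrt(3266031)/1897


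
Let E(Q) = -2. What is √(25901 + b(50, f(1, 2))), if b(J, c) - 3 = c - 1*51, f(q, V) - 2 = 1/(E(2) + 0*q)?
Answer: √103418/2 ≈ 160.79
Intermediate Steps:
f(q, V) = 3/2 (f(q, V) = 2 + 1/(-2 + 0*q) = 2 + 1/(-2 + 0) = 2 + 1/(-2) = 2 - ½ = 3/2)
b(J, c) = -48 + c (b(J, c) = 3 + (c - 1*51) = 3 + (c - 51) = 3 + (-51 + c) = -48 + c)
√(25901 + b(50, f(1, 2))) = √(25901 + (-48 + 3/2)) = √(25901 - 93/2) = √(51709/2) = √103418/2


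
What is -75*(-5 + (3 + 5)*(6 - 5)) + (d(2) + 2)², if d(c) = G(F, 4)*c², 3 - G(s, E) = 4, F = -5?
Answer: -221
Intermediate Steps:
G(s, E) = -1 (G(s, E) = 3 - 1*4 = 3 - 4 = -1)
d(c) = -c²
-75*(-5 + (3 + 5)*(6 - 5)) + (d(2) + 2)² = -75*(-5 + (3 + 5)*(6 - 5)) + (-1*2² + 2)² = -75*(-5 + 8*1) + (-1*4 + 2)² = -75*(-5 + 8) + (-4 + 2)² = -75*3 + (-2)² = -225 + 4 = -221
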